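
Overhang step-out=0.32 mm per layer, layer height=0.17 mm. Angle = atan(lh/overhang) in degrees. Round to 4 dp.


angle = atan(0.17/0.32) = 27.9795 degrees


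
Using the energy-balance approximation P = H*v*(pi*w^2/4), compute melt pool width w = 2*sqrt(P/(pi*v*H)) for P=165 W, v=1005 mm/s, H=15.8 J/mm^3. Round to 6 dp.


w = 2*sqrt(165/(pi*1005*15.8)) = 0.115023 mm


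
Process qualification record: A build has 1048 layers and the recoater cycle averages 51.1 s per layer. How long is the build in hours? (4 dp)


t = 1048 * 51.1 / 3600 = 14.8758 hrs


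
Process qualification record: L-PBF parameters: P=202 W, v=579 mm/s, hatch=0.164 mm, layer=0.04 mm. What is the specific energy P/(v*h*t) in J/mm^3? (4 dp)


Build rate = 579 * 0.164 * 0.04 = 3.79824 mm^3/s
SE = 202 / 3.79824 = 53.1825 J/mm^3


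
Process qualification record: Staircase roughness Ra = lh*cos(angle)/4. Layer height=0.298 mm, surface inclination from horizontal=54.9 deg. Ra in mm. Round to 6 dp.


Ra = 0.298 * cos(54.9) / 4 = 0.042838 mm


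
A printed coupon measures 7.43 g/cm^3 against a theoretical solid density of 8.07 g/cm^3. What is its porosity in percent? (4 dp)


Porosity = (1-7.43/8.07)*100 = 7.9306 %


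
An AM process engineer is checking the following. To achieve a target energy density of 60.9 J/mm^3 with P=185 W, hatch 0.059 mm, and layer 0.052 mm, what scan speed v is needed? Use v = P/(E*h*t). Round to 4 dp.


v = 185 / (60.9*0.059*0.052) = 990.1456 mm/s


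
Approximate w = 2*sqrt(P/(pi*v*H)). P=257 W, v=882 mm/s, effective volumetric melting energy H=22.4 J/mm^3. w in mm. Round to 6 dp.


w = 2*sqrt(257/(pi*882*22.4)) = 0.128695 mm


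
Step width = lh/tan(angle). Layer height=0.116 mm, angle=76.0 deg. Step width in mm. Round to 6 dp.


step = 0.116 / tan(76.0) = 0.028922 mm


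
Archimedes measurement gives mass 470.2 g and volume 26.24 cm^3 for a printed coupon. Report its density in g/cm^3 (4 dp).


rho = 470.2 / 26.24 = 17.9192 g/cm^3


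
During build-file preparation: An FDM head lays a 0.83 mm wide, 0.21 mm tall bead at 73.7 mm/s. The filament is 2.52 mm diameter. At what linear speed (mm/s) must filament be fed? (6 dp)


Q = 0.83 * 0.21 * 73.7 = 12.84591 mm^3/s
A_fil = pi*(2.52/2)^2 = 4.9875925 mm^2
v_feed = 12.84591 / 4.9875925 = 2.575573 mm/s


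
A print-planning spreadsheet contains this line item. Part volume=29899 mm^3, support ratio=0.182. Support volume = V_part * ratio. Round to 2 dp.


V_support = 29899 * 0.182 = 5441.62 mm^3


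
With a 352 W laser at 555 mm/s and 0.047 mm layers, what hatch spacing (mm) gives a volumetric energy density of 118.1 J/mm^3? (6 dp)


h = 352 / (118.1*555*0.047) = 0.114262 mm


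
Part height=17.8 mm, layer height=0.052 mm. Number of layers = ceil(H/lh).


Layers = ceil(17.8/0.052) = 343


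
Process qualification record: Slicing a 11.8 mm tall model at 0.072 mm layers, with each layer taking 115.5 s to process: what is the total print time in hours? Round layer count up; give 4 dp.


Layers = ceil(11.8/0.072) = 164
t = 164 * 115.5 / 3600 = 5.2617 hrs


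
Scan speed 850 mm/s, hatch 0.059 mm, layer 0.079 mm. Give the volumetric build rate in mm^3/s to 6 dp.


Rate = 850 * 0.059 * 0.079 = 3.96185 mm^3/s


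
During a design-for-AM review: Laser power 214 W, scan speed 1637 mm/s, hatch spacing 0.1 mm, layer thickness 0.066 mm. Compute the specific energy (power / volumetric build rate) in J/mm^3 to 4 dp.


Build rate = 1637 * 0.1 * 0.066 = 10.8042 mm^3/s
SE = 214 / 10.8042 = 19.8071 J/mm^3


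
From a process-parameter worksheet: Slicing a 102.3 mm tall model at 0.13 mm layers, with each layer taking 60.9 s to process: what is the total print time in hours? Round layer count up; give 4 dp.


Layers = ceil(102.3/0.13) = 787
t = 787 * 60.9 / 3600 = 13.3134 hrs


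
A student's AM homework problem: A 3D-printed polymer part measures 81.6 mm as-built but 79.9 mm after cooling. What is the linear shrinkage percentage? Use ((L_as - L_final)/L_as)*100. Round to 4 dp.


Shrinkage = ((81.6-79.9)/81.6)*100 = 2.0833 %


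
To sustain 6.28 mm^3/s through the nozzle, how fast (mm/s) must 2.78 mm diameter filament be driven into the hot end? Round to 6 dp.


A = pi*(2.78/2)^2 = 6.069871
v = 6.28 / 6.069871 = 1.034618 mm/s


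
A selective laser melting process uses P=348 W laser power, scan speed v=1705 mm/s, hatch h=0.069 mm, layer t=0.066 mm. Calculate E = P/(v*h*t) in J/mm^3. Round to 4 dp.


E = 348 / (1705*0.069*0.066) = 44.819 J/mm^3


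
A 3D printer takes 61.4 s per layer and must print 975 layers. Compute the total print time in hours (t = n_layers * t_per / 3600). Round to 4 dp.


t = 975 * 61.4 / 3600 = 16.6292 hrs


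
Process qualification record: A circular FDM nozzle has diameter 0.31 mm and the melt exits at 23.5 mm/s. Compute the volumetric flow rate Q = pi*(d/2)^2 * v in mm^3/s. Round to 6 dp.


A = pi*(0.31/2)^2 = 0.07547676 mm^2
Q = 0.07547676 * 23.5 = 1.773704 mm^3/s


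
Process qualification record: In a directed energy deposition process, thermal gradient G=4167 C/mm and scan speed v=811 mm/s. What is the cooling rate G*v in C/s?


CR = 4167 * 811 = 3379437 C/s


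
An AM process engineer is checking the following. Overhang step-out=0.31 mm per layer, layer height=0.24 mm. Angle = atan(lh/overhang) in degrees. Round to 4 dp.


angle = atan(0.24/0.31) = 37.7468 degrees


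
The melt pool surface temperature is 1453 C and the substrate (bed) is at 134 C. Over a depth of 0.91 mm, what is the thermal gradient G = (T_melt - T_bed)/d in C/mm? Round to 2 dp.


G = (1453-134)/0.91 = 1449.45 C/mm


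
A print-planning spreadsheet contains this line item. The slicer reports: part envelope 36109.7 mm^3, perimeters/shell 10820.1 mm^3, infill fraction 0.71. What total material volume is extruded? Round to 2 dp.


V_infill = (36109.7 - 10820.1) * 0.71 = 17955.62
V_total = 10820.1 + 17955.62 = 28775.72 mm^3


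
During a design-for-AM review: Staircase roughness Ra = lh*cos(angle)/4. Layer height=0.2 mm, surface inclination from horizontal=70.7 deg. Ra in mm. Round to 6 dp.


Ra = 0.2 * cos(70.7) / 4 = 0.016526 mm


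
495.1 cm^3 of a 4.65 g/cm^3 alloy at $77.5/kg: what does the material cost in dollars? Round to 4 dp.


Mass = 495.1*4.65/1000 = 2.302215 kg
Cost = 2.302215 * 77.5 = 178.4217 $


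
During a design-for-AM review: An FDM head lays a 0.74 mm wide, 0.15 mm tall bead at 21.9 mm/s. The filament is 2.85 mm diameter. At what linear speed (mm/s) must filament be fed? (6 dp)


Q = 0.74 * 0.15 * 21.9 = 2.4309 mm^3/s
A_fil = pi*(2.85/2)^2 = 6.37939658 mm^2
v_feed = 2.4309 / 6.37939658 = 0.381055 mm/s


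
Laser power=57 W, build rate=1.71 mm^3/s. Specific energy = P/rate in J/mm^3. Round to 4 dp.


SE = 57 / 1.71 = 33.3333 J/mm^3


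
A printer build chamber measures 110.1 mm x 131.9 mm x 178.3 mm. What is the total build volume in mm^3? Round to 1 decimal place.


V = 110.1 * 131.9 * 178.3 = 2589306.5 mm^3


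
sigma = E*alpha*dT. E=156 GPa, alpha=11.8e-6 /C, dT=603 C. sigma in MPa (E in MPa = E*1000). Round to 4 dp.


sigma = 156*1000 * 11.8e-6 * 603 = 1110.0024 MPa


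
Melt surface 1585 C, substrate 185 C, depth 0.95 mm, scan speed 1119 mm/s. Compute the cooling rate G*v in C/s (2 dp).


G = (1585-185)/0.95 = 1473.68421053 C/mm
CR = 1473.68421053 * 1119 = 1649052.63 C/s


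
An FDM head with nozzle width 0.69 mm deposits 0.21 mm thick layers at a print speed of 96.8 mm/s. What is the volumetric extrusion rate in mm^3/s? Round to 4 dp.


Rate = 0.69 * 0.21 * 96.8 = 14.0263 mm^3/s


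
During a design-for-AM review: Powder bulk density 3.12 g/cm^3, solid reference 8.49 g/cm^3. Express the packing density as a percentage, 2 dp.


Packing = (3.12/8.49)*100 = 36.75 %


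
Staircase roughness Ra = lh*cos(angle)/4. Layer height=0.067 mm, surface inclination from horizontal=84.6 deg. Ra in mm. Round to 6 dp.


Ra = 0.067 * cos(84.6) / 4 = 0.001576 mm


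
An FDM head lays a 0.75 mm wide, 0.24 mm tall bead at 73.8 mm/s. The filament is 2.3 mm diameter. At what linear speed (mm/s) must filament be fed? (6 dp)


Q = 0.75 * 0.24 * 73.8 = 13.284 mm^3/s
A_fil = pi*(2.3/2)^2 = 4.15475628 mm^2
v_feed = 13.284 / 4.15475628 = 3.197299 mm/s


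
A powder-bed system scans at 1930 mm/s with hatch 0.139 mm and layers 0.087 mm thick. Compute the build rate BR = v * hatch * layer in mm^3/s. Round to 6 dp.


Rate = 1930 * 0.139 * 0.087 = 23.33949 mm^3/s


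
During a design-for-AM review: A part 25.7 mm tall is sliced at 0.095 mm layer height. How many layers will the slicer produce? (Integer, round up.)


Layers = ceil(25.7/0.095) = 271


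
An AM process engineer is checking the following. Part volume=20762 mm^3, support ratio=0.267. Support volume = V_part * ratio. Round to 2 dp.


V_support = 20762 * 0.267 = 5543.45 mm^3


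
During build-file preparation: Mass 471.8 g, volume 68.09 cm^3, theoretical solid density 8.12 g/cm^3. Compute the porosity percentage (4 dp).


rho_part = 471.8 / 68.09 = 6.92906447 g/cm^3
Porosity = (1 - 6.92906447/8.12)*100 = 14.6667 %


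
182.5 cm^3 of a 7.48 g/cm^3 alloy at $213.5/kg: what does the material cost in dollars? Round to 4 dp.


Mass = 182.5*7.48/1000 = 1.3651 kg
Cost = 1.3651 * 213.5 = 291.4489 $


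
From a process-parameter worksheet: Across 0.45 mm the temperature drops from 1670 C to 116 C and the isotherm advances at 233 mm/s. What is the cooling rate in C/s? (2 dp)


G = (1670-116)/0.45 = 3453.33333333 C/mm
CR = 3453.33333333 * 233 = 804626.67 C/s


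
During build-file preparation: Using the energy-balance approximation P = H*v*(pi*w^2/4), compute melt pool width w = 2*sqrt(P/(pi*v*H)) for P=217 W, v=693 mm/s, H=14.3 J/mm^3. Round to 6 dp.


w = 2*sqrt(217/(pi*693*14.3)) = 0.166975 mm


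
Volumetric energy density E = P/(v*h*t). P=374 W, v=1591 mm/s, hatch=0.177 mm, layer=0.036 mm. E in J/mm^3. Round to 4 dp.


E = 374 / (1591*0.177*0.036) = 36.8914 J/mm^3


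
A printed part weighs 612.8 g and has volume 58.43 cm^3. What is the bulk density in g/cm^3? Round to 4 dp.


rho = 612.8 / 58.43 = 10.4878 g/cm^3


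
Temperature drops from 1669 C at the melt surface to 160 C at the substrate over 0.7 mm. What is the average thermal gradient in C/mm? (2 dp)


G = (1669-160)/0.7 = 2155.71 C/mm


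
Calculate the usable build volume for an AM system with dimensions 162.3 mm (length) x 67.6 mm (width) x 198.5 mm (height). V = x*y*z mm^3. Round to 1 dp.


V = 162.3 * 67.6 * 198.5 = 2177838.8 mm^3


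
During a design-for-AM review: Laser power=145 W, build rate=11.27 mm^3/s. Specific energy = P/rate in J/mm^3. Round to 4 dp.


SE = 145 / 11.27 = 12.866 J/mm^3


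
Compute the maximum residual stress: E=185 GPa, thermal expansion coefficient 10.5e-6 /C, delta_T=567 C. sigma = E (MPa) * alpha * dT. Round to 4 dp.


sigma = 185*1000 * 10.5e-6 * 567 = 1101.3975 MPa


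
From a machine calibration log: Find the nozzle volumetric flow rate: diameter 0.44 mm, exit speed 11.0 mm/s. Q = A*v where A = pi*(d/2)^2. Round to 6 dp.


A = pi*(0.44/2)^2 = 0.15205308 mm^2
Q = 0.15205308 * 11.0 = 1.672584 mm^3/s


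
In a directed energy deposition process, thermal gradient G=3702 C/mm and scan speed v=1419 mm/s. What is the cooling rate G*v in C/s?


CR = 3702 * 1419 = 5253138 C/s


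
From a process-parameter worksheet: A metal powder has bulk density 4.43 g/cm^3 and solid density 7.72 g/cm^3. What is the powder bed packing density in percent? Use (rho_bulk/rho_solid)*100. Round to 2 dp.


Packing = (4.43/7.72)*100 = 57.38 %


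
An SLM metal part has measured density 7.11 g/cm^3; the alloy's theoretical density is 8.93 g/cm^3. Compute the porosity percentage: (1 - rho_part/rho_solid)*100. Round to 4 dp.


Porosity = (1-7.11/8.93)*100 = 20.3807 %


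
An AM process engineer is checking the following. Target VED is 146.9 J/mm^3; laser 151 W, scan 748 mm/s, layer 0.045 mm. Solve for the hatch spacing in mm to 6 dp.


h = 151 / (146.9*748*0.045) = 0.030538 mm


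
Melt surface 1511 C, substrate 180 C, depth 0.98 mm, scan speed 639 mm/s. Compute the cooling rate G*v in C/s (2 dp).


G = (1511-180)/0.98 = 1358.16326531 C/mm
CR = 1358.16326531 * 639 = 867866.33 C/s


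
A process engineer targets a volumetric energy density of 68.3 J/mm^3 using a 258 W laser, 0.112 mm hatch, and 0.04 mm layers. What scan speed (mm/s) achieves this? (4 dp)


v = 258 / (68.3*0.112*0.04) = 843.1813 mm/s


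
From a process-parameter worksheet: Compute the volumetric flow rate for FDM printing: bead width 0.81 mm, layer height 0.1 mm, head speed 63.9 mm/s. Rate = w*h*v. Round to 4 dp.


Rate = 0.81 * 0.1 * 63.9 = 5.1759 mm^3/s


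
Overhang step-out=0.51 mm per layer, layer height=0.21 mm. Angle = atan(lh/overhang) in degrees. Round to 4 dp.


angle = atan(0.21/0.51) = 22.3801 degrees


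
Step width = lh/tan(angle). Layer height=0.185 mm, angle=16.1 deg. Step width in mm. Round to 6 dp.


step = 0.185 / tan(16.1) = 0.640948 mm


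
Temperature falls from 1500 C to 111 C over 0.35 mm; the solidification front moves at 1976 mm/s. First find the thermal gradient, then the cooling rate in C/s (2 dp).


G = (1500-111)/0.35 = 3968.57142857 C/mm
CR = 3968.57142857 * 1976 = 7841897.14 C/s


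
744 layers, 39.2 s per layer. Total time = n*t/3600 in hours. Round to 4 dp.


t = 744 * 39.2 / 3600 = 8.1013 hrs


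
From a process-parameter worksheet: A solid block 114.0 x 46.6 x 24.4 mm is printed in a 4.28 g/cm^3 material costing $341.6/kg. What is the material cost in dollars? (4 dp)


V = 114.0 * 46.6 * 24.4 = 129622.56 mm^3 = 129.62256 cm^3
Mass = 129.62256 * 4.28 / 1000 = 0.55478456 kg
Cost = 0.55478456 * 341.6 = 189.5144 $


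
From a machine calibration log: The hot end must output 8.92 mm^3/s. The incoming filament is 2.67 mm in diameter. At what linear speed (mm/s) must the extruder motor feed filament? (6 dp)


A = pi*(2.67/2)^2 = 5.599025
v = 8.92 / 5.599025 = 1.593135 mm/s


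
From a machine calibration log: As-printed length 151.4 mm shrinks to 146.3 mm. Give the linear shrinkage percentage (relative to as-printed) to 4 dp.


Shrinkage = ((151.4-146.3)/151.4)*100 = 3.3686 %


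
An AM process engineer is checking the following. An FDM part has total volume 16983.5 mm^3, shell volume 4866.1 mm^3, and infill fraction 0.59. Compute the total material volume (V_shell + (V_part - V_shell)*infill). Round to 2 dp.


V_infill = (16983.5 - 4866.1) * 0.59 = 7149.27
V_total = 4866.1 + 7149.27 = 12015.37 mm^3


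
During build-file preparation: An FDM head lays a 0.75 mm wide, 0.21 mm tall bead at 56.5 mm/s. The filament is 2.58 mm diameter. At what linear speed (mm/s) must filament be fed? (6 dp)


Q = 0.75 * 0.21 * 56.5 = 8.89875 mm^3/s
A_fil = pi*(2.58/2)^2 = 5.22792433 mm^2
v_feed = 8.89875 / 5.22792433 = 1.702157 mm/s


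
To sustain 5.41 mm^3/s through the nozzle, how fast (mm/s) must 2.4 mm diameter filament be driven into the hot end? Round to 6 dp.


A = pi*(2.4/2)^2 = 4.523893
v = 5.41 / 4.523893 = 1.195873 mm/s


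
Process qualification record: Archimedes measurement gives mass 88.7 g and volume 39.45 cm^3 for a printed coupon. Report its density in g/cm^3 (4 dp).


rho = 88.7 / 39.45 = 2.2484 g/cm^3


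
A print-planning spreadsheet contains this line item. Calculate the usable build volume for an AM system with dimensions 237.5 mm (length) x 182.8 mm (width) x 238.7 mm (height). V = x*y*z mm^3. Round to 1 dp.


V = 237.5 * 182.8 * 238.7 = 10363160.5 mm^3


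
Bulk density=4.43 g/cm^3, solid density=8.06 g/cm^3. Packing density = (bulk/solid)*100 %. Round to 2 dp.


Packing = (4.43/8.06)*100 = 54.96 %


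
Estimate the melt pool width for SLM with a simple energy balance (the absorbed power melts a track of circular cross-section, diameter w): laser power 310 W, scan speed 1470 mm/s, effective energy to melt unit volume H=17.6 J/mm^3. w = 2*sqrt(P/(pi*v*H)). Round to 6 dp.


w = 2*sqrt(310/(pi*1470*17.6)) = 0.123515 mm


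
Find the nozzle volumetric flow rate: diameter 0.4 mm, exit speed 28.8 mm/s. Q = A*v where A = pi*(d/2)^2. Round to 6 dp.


A = pi*(0.4/2)^2 = 0.12566371 mm^2
Q = 0.12566371 * 28.8 = 3.619115 mm^3/s


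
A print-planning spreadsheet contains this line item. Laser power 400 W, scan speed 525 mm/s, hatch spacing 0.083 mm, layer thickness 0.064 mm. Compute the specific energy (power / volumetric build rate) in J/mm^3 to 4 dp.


Build rate = 525 * 0.083 * 0.064 = 2.7888 mm^3/s
SE = 400 / 2.7888 = 143.4309 J/mm^3


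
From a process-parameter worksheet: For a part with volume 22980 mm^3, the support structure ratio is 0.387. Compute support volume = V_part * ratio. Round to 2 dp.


V_support = 22980 * 0.387 = 8893.26 mm^3


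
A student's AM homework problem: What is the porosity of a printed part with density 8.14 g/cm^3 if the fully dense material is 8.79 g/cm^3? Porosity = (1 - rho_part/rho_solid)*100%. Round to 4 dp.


Porosity = (1-8.14/8.79)*100 = 7.3948 %


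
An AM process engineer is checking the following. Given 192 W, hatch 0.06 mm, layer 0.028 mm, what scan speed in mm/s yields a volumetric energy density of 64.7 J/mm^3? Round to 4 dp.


v = 192 / (64.7*0.06*0.028) = 1766.3943 mm/s


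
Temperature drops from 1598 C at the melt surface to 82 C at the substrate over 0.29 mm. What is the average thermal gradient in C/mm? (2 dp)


G = (1598-82)/0.29 = 5227.59 C/mm


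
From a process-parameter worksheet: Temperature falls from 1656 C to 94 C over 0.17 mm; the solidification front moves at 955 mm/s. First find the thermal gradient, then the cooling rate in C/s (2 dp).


G = (1656-94)/0.17 = 9188.23529412 C/mm
CR = 9188.23529412 * 955 = 8774764.71 C/s


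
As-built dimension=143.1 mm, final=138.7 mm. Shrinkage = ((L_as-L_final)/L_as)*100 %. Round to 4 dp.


Shrinkage = ((143.1-138.7)/143.1)*100 = 3.0748 %


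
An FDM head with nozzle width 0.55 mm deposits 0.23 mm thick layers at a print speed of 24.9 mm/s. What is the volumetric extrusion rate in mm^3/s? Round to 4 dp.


Rate = 0.55 * 0.23 * 24.9 = 3.1499 mm^3/s


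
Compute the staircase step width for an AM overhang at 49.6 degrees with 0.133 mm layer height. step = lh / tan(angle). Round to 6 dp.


step = 0.133 / tan(49.6) = 0.113192 mm


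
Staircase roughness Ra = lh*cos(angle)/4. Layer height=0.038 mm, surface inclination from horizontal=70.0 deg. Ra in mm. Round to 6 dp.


Ra = 0.038 * cos(70.0) / 4 = 0.003249 mm


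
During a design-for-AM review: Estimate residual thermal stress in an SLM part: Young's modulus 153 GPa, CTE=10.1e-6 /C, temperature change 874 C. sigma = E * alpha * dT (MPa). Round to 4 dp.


sigma = 153*1000 * 10.1e-6 * 874 = 1350.5922 MPa


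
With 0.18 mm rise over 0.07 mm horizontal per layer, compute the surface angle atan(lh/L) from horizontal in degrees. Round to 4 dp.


angle = atan(0.18/0.07) = 68.7495 degrees


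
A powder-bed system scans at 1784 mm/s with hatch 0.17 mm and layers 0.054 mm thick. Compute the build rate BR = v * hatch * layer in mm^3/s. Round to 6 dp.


Rate = 1784 * 0.17 * 0.054 = 16.37712 mm^3/s


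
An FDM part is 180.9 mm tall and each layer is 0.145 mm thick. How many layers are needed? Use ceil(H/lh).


Layers = ceil(180.9/0.145) = 1248


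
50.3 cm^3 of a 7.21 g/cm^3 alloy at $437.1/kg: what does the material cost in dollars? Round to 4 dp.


Mass = 50.3*7.21/1000 = 0.362663 kg
Cost = 0.362663 * 437.1 = 158.52 $


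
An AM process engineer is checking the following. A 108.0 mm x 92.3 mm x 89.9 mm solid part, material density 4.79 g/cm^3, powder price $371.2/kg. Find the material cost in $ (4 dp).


V = 108.0 * 92.3 * 89.9 = 896159.16 mm^3 = 896.15916 cm^3
Mass = 896.15916 * 4.79 / 1000 = 4.29260238 kg
Cost = 4.29260238 * 371.2 = 1593.414 $


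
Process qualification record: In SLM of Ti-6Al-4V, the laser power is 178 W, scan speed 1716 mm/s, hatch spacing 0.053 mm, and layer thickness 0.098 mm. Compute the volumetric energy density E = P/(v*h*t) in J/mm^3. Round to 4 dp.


E = 178 / (1716*0.053*0.098) = 19.971 J/mm^3


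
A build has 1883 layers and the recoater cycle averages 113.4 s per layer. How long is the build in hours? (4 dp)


t = 1883 * 113.4 / 3600 = 59.3145 hrs


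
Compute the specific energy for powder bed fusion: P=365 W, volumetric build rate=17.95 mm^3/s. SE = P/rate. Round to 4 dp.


SE = 365 / 17.95 = 20.3343 J/mm^3


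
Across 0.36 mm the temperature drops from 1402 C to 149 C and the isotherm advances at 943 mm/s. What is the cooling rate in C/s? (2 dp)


G = (1402-149)/0.36 = 3480.55555556 C/mm
CR = 3480.55555556 * 943 = 3282163.89 C/s


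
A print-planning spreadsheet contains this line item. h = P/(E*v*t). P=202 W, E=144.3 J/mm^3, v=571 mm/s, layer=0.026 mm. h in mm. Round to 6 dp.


h = 202 / (144.3*571*0.026) = 0.094292 mm


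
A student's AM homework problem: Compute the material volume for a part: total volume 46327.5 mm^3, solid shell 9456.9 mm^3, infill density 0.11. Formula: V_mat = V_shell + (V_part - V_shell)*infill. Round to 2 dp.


V_infill = (46327.5 - 9456.9) * 0.11 = 4055.77
V_total = 9456.9 + 4055.77 = 13512.67 mm^3


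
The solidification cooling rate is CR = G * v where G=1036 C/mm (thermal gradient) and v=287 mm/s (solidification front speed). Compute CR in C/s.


CR = 1036 * 287 = 297332 C/s


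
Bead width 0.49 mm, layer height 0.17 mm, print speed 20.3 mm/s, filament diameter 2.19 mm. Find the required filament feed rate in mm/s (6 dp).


Q = 0.49 * 0.17 * 20.3 = 1.69099 mm^3/s
A_fil = pi*(2.19/2)^2 = 3.76684813 mm^2
v_feed = 1.69099 / 3.76684813 = 0.448914 mm/s


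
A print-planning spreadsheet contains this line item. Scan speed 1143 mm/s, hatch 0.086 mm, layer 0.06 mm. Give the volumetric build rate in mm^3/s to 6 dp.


Rate = 1143 * 0.086 * 0.06 = 5.89788 mm^3/s


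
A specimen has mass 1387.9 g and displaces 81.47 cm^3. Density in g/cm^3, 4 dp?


rho = 1387.9 / 81.47 = 17.0357 g/cm^3


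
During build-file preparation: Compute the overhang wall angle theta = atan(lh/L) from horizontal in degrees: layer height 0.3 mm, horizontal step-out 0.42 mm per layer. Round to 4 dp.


angle = atan(0.3/0.42) = 35.5377 degrees


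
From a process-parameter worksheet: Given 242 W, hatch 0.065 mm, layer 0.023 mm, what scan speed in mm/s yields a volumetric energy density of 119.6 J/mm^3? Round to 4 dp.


v = 242 / (119.6*0.065*0.023) = 1353.4524 mm/s


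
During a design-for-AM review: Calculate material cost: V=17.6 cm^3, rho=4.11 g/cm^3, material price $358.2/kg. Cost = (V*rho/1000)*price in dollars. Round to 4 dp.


Mass = 17.6*4.11/1000 = 0.072336 kg
Cost = 0.072336 * 358.2 = 25.9108 $


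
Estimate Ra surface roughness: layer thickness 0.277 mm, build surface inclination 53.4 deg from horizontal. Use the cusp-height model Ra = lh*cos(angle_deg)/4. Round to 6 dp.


Ra = 0.277 * cos(53.4) / 4 = 0.041289 mm


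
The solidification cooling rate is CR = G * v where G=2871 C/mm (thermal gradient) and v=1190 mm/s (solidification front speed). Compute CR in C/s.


CR = 2871 * 1190 = 3416490 C/s


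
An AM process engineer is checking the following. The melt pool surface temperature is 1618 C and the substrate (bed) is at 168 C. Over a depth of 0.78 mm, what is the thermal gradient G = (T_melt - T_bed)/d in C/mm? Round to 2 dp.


G = (1618-168)/0.78 = 1858.97 C/mm


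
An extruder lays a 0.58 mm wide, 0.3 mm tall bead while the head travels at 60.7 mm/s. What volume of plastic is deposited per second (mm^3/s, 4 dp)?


Rate = 0.58 * 0.3 * 60.7 = 10.5618 mm^3/s


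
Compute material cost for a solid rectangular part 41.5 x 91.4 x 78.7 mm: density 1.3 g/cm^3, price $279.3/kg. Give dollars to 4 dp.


V = 41.5 * 91.4 * 78.7 = 298516.97 mm^3 = 298.51697 cm^3
Mass = 298.51697 * 1.3 / 1000 = 0.38807206 kg
Cost = 0.38807206 * 279.3 = 108.3885 $


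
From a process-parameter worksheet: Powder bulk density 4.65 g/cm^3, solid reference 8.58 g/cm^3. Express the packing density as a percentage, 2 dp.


Packing = (4.65/8.58)*100 = 54.2 %


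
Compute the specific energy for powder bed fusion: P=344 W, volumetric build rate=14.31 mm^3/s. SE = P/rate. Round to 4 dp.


SE = 344 / 14.31 = 24.0391 J/mm^3


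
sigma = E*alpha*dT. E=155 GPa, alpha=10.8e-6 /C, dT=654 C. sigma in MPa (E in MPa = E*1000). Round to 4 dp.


sigma = 155*1000 * 10.8e-6 * 654 = 1094.796 MPa


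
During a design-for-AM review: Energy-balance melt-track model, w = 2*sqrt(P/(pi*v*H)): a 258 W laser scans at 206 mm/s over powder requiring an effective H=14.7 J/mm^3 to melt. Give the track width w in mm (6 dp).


w = 2*sqrt(258/(pi*206*14.7)) = 0.329361 mm


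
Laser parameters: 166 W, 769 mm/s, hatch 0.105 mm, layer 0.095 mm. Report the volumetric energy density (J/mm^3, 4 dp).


E = 166 / (769*0.105*0.095) = 21.6406 J/mm^3


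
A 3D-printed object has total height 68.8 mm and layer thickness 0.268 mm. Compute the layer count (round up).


Layers = ceil(68.8/0.268) = 257


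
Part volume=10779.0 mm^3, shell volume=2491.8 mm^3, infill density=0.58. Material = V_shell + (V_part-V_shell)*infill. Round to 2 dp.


V_infill = (10779.0 - 2491.8) * 0.58 = 4806.58
V_total = 2491.8 + 4806.58 = 7298.38 mm^3


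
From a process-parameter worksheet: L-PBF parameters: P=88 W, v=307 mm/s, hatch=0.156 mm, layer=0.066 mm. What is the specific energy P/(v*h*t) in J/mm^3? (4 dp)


Build rate = 307 * 0.156 * 0.066 = 3.160872 mm^3/s
SE = 88 / 3.160872 = 27.8404 J/mm^3


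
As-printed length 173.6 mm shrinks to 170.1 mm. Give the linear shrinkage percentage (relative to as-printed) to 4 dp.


Shrinkage = ((173.6-170.1)/173.6)*100 = 2.0161 %


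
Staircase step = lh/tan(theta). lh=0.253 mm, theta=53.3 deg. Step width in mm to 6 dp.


step = 0.253 / tan(53.3) = 0.18858 mm


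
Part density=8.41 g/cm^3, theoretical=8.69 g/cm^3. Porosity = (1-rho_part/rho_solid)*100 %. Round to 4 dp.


Porosity = (1-8.41/8.69)*100 = 3.2221 %


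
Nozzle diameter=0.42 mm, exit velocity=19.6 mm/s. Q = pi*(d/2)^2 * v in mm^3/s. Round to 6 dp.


A = pi*(0.42/2)^2 = 0.13854424 mm^2
Q = 0.13854424 * 19.6 = 2.715467 mm^3/s


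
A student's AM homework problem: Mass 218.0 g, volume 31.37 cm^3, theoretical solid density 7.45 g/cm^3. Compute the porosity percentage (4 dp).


rho_part = 218.0 / 31.37 = 6.94931463 g/cm^3
Porosity = (1 - 6.94931463/7.45)*100 = 6.7206 %


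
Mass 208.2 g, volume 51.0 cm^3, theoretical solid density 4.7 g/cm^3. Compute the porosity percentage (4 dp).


rho_part = 208.2 / 51.0 = 4.08235294 g/cm^3
Porosity = (1 - 4.08235294/4.7)*100 = 13.1414 %


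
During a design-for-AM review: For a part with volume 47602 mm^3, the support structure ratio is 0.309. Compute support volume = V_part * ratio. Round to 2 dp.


V_support = 47602 * 0.309 = 14709.02 mm^3


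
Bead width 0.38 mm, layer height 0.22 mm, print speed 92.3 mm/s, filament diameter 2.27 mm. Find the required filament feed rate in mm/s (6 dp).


Q = 0.38 * 0.22 * 92.3 = 7.71628 mm^3/s
A_fil = pi*(2.27/2)^2 = 4.0470782 mm^2
v_feed = 7.71628 / 4.0470782 = 1.90663 mm/s


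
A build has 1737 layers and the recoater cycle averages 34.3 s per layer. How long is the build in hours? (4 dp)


t = 1737 * 34.3 / 3600 = 16.5498 hrs


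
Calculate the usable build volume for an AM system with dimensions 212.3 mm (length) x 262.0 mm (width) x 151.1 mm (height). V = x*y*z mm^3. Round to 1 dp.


V = 212.3 * 262.0 * 151.1 = 8404574.9 mm^3


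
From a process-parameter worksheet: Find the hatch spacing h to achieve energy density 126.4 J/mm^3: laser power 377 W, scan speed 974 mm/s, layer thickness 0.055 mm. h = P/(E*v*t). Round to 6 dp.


h = 377 / (126.4*974*0.055) = 0.055677 mm


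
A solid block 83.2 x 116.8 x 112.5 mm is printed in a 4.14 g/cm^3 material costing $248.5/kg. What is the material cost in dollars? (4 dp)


V = 83.2 * 116.8 * 112.5 = 1093248.0 mm^3 = 1093.248 cm^3
Mass = 1093.248 * 4.14 / 1000 = 4.52604672 kg
Cost = 4.52604672 * 248.5 = 1124.7226 $


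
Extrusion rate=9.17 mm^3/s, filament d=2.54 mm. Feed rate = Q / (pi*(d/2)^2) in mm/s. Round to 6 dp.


A = pi*(2.54/2)^2 = 5.067075
v = 9.17 / 5.067075 = 1.809723 mm/s


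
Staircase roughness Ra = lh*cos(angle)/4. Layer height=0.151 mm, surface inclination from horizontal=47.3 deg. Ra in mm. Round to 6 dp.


Ra = 0.151 * cos(47.3) / 4 = 0.025601 mm


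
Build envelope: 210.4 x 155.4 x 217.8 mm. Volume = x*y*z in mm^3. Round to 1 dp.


V = 210.4 * 155.4 * 217.8 = 7121223.6 mm^3


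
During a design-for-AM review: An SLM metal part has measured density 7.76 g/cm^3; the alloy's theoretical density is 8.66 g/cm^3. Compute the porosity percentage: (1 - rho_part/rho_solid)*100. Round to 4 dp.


Porosity = (1-7.76/8.66)*100 = 10.3926 %


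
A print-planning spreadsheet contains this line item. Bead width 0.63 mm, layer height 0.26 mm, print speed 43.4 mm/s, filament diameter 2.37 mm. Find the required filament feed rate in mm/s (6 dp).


Q = 0.63 * 0.26 * 43.4 = 7.10892 mm^3/s
A_fil = pi*(2.37/2)^2 = 4.41150294 mm^2
v_feed = 7.10892 / 4.41150294 = 1.611451 mm/s


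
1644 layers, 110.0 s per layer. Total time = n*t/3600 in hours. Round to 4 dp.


t = 1644 * 110.0 / 3600 = 50.2333 hrs


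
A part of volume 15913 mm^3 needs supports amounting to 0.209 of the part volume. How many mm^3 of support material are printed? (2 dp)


V_support = 15913 * 0.209 = 3325.82 mm^3


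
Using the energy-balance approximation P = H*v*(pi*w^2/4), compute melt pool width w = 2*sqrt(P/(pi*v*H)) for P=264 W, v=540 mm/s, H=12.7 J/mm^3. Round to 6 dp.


w = 2*sqrt(264/(pi*540*12.7)) = 0.22139 mm


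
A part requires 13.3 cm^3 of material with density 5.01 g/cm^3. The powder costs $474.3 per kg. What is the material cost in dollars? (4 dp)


Mass = 13.3*5.01/1000 = 0.066633 kg
Cost = 0.066633 * 474.3 = 31.604 $


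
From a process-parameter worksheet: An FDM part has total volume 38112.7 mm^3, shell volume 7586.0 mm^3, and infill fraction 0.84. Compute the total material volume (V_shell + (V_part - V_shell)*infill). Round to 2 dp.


V_infill = (38112.7 - 7586.0) * 0.84 = 25642.43
V_total = 7586.0 + 25642.43 = 33228.43 mm^3


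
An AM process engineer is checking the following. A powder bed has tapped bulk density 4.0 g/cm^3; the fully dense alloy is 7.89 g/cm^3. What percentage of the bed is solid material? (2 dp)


Packing = (4.0/7.89)*100 = 50.7 %


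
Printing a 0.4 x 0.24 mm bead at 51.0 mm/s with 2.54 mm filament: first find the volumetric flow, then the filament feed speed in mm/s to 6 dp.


Q = 0.4 * 0.24 * 51.0 = 4.896 mm^3/s
A_fil = pi*(2.54/2)^2 = 5.06707479 mm^2
v_feed = 4.896 / 5.06707479 = 0.966238 mm/s


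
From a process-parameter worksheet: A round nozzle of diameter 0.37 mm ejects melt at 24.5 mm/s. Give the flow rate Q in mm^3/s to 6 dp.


A = pi*(0.37/2)^2 = 0.10752101 mm^2
Q = 0.10752101 * 24.5 = 2.634265 mm^3/s


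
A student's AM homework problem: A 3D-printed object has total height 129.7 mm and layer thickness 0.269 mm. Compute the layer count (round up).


Layers = ceil(129.7/0.269) = 483


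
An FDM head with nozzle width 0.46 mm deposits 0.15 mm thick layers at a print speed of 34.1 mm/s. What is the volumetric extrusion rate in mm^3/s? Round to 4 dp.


Rate = 0.46 * 0.15 * 34.1 = 2.3529 mm^3/s


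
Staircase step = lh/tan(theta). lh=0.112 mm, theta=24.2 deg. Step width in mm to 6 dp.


step = 0.112 / tan(24.2) = 0.249211 mm


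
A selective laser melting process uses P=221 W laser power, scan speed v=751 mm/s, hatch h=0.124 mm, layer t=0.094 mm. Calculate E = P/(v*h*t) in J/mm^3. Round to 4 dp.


E = 221 / (751*0.124*0.094) = 25.2466 J/mm^3


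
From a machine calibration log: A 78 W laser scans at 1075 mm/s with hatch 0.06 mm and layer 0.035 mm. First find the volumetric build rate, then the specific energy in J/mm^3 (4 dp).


Build rate = 1075 * 0.06 * 0.035 = 2.2575 mm^3/s
SE = 78 / 2.2575 = 34.5515 J/mm^3


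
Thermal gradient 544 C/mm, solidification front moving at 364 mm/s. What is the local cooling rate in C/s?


CR = 544 * 364 = 198016 C/s


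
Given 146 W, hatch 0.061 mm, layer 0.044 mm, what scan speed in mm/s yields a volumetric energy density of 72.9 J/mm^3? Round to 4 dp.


v = 146 / (72.9*0.061*0.044) = 746.1786 mm/s


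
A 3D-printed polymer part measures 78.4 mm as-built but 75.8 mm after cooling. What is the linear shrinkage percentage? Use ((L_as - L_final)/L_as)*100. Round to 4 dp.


Shrinkage = ((78.4-75.8)/78.4)*100 = 3.3163 %


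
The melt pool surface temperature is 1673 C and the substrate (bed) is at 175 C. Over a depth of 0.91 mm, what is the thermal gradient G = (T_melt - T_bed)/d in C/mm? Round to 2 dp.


G = (1673-175)/0.91 = 1646.15 C/mm


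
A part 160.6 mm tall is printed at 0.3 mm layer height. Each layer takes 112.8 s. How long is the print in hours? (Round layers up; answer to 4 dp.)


Layers = ceil(160.6/0.3) = 536
t = 536 * 112.8 / 3600 = 16.7947 hrs


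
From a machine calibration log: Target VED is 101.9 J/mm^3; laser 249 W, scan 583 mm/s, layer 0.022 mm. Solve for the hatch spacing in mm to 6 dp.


h = 249 / (101.9*583*0.022) = 0.190517 mm


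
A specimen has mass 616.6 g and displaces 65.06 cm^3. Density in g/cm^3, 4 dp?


rho = 616.6 / 65.06 = 9.4774 g/cm^3


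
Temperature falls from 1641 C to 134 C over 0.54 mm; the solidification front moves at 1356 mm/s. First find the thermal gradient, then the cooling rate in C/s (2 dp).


G = (1641-134)/0.54 = 2790.74074074 C/mm
CR = 2790.74074074 * 1356 = 3784244.44 C/s


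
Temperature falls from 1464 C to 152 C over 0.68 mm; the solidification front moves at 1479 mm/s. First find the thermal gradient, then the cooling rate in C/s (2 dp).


G = (1464-152)/0.68 = 1929.41176471 C/mm
CR = 1929.41176471 * 1479 = 2853600.0 C/s


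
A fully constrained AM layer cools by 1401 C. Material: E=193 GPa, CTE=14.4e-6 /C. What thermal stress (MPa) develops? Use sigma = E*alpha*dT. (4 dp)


sigma = 193*1000 * 14.4e-6 * 1401 = 3893.6592 MPa


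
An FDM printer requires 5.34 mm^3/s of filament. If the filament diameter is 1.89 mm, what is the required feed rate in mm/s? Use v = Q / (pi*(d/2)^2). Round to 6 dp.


A = pi*(1.89/2)^2 = 2.805521
v = 5.34 / 2.805521 = 1.90339 mm/s


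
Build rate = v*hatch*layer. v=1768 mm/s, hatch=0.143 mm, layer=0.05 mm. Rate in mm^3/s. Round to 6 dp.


Rate = 1768 * 0.143 * 0.05 = 12.6412 mm^3/s


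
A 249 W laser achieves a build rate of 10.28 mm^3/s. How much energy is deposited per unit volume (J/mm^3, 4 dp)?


SE = 249 / 10.28 = 24.2218 J/mm^3


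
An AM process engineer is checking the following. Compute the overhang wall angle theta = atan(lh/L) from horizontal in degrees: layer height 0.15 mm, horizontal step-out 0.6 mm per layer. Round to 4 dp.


angle = atan(0.15/0.6) = 14.0362 degrees


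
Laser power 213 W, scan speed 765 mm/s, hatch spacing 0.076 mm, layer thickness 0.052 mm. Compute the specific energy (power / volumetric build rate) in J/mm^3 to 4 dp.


Build rate = 765 * 0.076 * 0.052 = 3.02328 mm^3/s
SE = 213 / 3.02328 = 70.4533 J/mm^3


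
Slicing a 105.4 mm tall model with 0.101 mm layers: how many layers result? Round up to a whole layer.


Layers = ceil(105.4/0.101) = 1044


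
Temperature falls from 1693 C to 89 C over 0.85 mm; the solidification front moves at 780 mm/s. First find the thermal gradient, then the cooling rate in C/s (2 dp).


G = (1693-89)/0.85 = 1887.05882353 C/mm
CR = 1887.05882353 * 780 = 1471905.88 C/s


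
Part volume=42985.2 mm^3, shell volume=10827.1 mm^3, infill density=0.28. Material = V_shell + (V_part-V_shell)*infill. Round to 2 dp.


V_infill = (42985.2 - 10827.1) * 0.28 = 9004.27
V_total = 10827.1 + 9004.27 = 19831.37 mm^3


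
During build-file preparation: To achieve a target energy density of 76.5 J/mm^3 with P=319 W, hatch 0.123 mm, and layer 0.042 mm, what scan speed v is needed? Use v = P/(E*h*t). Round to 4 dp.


v = 319 / (76.5*0.123*0.042) = 807.1883 mm/s


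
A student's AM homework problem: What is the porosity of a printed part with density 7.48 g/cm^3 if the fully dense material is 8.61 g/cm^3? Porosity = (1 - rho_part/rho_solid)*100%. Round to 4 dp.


Porosity = (1-7.48/8.61)*100 = 13.1243 %


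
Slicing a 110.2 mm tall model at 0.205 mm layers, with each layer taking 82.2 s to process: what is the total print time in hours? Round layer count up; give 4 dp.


Layers = ceil(110.2/0.205) = 538
t = 538 * 82.2 / 3600 = 12.2843 hrs


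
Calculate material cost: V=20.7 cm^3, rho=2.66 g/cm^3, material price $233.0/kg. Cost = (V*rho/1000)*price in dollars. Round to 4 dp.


Mass = 20.7*2.66/1000 = 0.055062 kg
Cost = 0.055062 * 233.0 = 12.8294 $


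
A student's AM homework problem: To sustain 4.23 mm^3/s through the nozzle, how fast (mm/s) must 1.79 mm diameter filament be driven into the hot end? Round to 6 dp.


A = pi*(1.79/2)^2 = 2.516494
v = 4.23 / 2.516494 = 1.68091 mm/s


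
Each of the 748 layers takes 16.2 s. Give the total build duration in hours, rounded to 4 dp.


t = 748 * 16.2 / 3600 = 3.366 hrs


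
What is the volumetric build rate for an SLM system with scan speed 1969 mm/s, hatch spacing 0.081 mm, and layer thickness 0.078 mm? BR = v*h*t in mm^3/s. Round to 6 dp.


Rate = 1969 * 0.081 * 0.078 = 12.440142 mm^3/s


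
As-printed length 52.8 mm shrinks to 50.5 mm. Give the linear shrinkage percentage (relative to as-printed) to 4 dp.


Shrinkage = ((52.8-50.5)/52.8)*100 = 4.3561 %


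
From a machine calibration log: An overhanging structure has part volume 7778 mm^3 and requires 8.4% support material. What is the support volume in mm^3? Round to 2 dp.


V_support = 7778 * 0.084 = 653.35 mm^3


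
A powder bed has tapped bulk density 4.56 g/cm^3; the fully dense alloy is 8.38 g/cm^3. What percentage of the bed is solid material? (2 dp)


Packing = (4.56/8.38)*100 = 54.42 %


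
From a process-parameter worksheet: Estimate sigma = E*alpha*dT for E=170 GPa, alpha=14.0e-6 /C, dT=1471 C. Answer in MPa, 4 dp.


sigma = 170*1000 * 14.0e-6 * 1471 = 3500.98 MPa


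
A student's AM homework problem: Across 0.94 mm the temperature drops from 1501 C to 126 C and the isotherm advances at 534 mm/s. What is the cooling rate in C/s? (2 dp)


G = (1501-126)/0.94 = 1462.76595745 C/mm
CR = 1462.76595745 * 534 = 781117.02 C/s


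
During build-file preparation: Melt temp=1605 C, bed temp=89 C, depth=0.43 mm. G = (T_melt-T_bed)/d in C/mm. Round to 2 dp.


G = (1605-89)/0.43 = 3525.58 C/mm


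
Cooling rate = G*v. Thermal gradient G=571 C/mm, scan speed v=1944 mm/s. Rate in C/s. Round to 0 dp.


CR = 571 * 1944 = 1110024 C/s


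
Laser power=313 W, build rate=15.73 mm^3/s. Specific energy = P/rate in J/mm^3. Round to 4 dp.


SE = 313 / 15.73 = 19.8983 J/mm^3


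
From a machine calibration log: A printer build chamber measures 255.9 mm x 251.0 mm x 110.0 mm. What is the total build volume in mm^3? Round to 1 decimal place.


V = 255.9 * 251.0 * 110.0 = 7065399.0 mm^3


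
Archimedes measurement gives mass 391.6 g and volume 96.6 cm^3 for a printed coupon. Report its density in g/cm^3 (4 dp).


rho = 391.6 / 96.6 = 4.0538 g/cm^3


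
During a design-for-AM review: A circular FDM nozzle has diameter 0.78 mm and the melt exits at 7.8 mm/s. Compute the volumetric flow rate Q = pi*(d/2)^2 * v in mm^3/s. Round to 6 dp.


A = pi*(0.78/2)^2 = 0.47783624 mm^2
Q = 0.47783624 * 7.8 = 3.727123 mm^3/s
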